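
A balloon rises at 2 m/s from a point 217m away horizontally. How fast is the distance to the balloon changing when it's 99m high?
99√56890/28445 ≈ 0.8301 m/s

z² = 217² + y²
z = √(217² + 99²) = √56890
dz/dt = y/z · dy/dt = 99/√56890 · 2 = 99√56890/28445 ≈ 0.8301 m/s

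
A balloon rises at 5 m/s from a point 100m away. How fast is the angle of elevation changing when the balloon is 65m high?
0.035149 rad/s

tan(θ) = y/100
sec²(θ) · dθ/dt = (1/100) · dy/dt
dθ/dt = cos²(θ)/100 · 5 = 100/(100² + 65²) · 5
dθ/dt = 0.035149 rad/s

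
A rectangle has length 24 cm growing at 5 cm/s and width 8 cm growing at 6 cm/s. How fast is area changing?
184 cm²/s

A = lw
dA/dt = w·dl/dt + l·dw/dt = 8·5 + 24·6 = 184 cm²/s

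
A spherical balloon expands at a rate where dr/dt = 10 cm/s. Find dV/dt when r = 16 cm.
10240π cm³/s

V = (4/3)πr³
dV/dt = dV/dr · dr/dt = 4πr² · 10
At r = 16: dV/dt = 10240π cm³/s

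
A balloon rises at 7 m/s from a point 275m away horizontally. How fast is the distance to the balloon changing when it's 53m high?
371√78434/78434 ≈ 1.325 m/s

z² = 275² + y²
z = √(275² + 53²) = √78434
dz/dt = y/z · dy/dt = 53/√78434 · 7 = 371√78434/78434 ≈ 1.325 m/s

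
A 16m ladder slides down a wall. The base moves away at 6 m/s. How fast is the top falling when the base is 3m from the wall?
18√247/247 ≈ 1.145 m/s

x² + y² = 16²
2x·dx/dt + 2y·dy/dt = 0
dy/dt = -x/y · dx/dt = -3/√247 · 6 = -18√247/247 m/s
The top is descending at 18√247/247 ≈ 1.145 m/s.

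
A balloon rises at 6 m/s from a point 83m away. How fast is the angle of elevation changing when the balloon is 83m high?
0.036145 rad/s

tan(θ) = y/83
sec²(θ) · dθ/dt = (1/83) · dy/dt
dθ/dt = cos²(θ)/83 · 6 = 83/(83² + 83²) · 6
dθ/dt = 0.036145 rad/s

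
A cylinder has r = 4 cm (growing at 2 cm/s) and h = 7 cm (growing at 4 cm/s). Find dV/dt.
176π cm³/s

V = πr²h
dV/dt = 2πrh·dr/dt + πr²·dh/dt
= 2π(4)(7)(2) + π(4)²(4)
= 176π cm³/s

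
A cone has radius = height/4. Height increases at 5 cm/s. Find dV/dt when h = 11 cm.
605π/16 cm³/s

V = (1/3)π(h/4)²h = πh³/48
dV/dt = πh²/16 · 5
At h = 11: dV/dt = 605π/16 cm³/s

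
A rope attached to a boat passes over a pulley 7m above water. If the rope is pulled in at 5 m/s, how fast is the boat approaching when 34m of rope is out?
170√123/369 ≈ 5.109 m/s

rope² = x² + 7²
x = √(34² - 7²) = 3√123
dx/dt = (rope/x) · d(rope)/dt = (34/(3√123)) · (-5) = -170√123/369 m/s
The boat approaches at 170√123/369 ≈ 5.109 m/s.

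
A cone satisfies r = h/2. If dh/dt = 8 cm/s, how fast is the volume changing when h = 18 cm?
648π cm³/s

V = (1/3)π(h/2)²h = πh³/12
dV/dt = πh²/4 · 8
At h = 18: dV/dt = 648π cm³/s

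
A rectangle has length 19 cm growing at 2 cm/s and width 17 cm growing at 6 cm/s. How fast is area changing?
148 cm²/s

A = lw
dA/dt = w·dl/dt + l·dw/dt = 17·2 + 19·6 = 148 cm²/s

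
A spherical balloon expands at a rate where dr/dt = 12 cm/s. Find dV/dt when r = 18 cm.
15552π cm³/s

V = (4/3)πr³
dV/dt = dV/dr · dr/dt = 4πr² · 12
At r = 18: dV/dt = 15552π cm³/s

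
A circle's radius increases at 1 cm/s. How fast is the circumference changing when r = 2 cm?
2π cm/s

C = 2πr
dC/dt = 2π · dr/dt = 2π · 1 = 2π cm/s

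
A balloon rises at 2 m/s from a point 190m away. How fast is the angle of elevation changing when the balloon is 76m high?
0.009074 rad/s

tan(θ) = y/190
sec²(θ) · dθ/dt = (1/190) · dy/dt
dθ/dt = cos²(θ)/190 · 2 = 190/(190² + 76²) · 2
dθ/dt = 0.009074 rad/s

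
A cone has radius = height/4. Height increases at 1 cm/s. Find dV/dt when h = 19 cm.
361π/16 cm³/s

V = (1/3)π(h/4)²h = πh³/48
dV/dt = πh²/16 · 1
At h = 19: dV/dt = 361π/16 cm³/s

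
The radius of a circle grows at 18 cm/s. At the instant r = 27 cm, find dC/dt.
36π cm/s

C = 2πr
dC/dt = 2π · dr/dt = 2π · 18 = 36π cm/s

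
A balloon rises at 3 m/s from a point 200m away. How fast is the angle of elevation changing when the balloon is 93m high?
0.012333 rad/s

tan(θ) = y/200
sec²(θ) · dθ/dt = (1/200) · dy/dt
dθ/dt = cos²(θ)/200 · 3 = 200/(200² + 93²) · 3
dθ/dt = 0.012333 rad/s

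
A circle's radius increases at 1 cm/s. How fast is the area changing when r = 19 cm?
38π cm²/s

A = πr²
dA/dt = 2πr · dr/dt = 2π(19)(1) = 38π cm²/s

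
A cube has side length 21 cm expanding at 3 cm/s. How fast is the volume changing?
3969 cm³/s

V = s³
dV/dt = 3s² · ds/dt = 3·21²·3 = 3969 cm³/s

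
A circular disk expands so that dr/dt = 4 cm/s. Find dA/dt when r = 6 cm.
48π cm²/s

A = πr²
dA/dt = 2πr · dr/dt = 2π(6)(4) = 48π cm²/s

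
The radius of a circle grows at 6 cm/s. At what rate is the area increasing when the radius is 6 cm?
72π cm²/s

A = πr²
dA/dt = 2πr · dr/dt = 2π(6)(6) = 72π cm²/s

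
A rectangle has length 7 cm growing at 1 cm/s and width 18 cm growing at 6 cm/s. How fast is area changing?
60 cm²/s

A = lw
dA/dt = w·dl/dt + l·dw/dt = 18·1 + 7·6 = 60 cm²/s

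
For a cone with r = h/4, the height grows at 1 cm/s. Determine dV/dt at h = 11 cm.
121π/16 cm³/s

V = (1/3)π(h/4)²h = πh³/48
dV/dt = πh²/16 · 1
At h = 11: dV/dt = 121π/16 cm³/s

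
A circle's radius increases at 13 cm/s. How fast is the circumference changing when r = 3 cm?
26π cm/s

C = 2πr
dC/dt = 2π · dr/dt = 2π · 13 = 26π cm/s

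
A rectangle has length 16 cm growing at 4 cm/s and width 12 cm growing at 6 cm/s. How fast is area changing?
144 cm²/s

A = lw
dA/dt = w·dl/dt + l·dw/dt = 12·4 + 16·6 = 144 cm²/s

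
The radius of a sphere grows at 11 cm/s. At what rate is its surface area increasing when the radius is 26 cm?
2288π cm²/s

S = 4πr²
dS/dt = dS/dr · dr/dt = 8πr · 11
At r = 26: dS/dt = 2288π cm²/s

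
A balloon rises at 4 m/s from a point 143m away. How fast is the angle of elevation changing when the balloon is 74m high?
0.022064 rad/s

tan(θ) = y/143
sec²(θ) · dθ/dt = (1/143) · dy/dt
dθ/dt = cos²(θ)/143 · 4 = 143/(143² + 74²) · 4
dθ/dt = 0.022064 rad/s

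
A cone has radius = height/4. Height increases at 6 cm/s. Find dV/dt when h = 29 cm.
2523π/8 cm³/s

V = (1/3)π(h/4)²h = πh³/48
dV/dt = πh²/16 · 6
At h = 29: dV/dt = 2523π/8 cm³/s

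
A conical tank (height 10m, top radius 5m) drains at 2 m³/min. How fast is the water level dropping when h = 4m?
1/(2π) ≈ 0.1592 m/min

r/h = 5/10, so r = (1/2)h
V = (1/3)πr²h = (1/3)π((1/2)h)²h = (1/12)πh³
dV/dh = (1/4)πh²
dh/dt = (dV/dt)/(dV/dh) = -2/((1/4)π·4²) = -1/(2π) m/min
The level is dropping at 1/(2π) ≈ 0.1592 m/min.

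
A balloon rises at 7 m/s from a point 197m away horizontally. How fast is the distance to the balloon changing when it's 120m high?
840√53209/53209 ≈ 3.642 m/s

z² = 197² + y²
z = √(197² + 120²) = √53209
dz/dt = y/z · dy/dt = 120/√53209 · 7 = 840√53209/53209 ≈ 3.642 m/s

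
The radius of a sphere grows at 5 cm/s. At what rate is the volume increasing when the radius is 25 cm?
12500π cm³/s

V = (4/3)πr³
dV/dt = dV/dr · dr/dt = 4πr² · 5
At r = 25: dV/dt = 12500π cm³/s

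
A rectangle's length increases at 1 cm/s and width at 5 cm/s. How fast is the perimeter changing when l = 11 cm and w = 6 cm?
12 cm/s

P = 2(l + w)
dP/dt = 2(dl/dt + dw/dt) = 2(1 + 5) = 12 cm/s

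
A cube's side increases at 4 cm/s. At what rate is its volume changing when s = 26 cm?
8112 cm³/s

V = s³
dV/dt = 3s² · ds/dt = 3·26²·4 = 8112 cm³/s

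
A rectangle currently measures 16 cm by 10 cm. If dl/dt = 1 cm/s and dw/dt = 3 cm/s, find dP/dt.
8 cm/s

P = 2(l + w)
dP/dt = 2(dl/dt + dw/dt) = 2(1 + 3) = 8 cm/s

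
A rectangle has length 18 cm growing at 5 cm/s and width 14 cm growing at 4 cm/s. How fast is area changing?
142 cm²/s

A = lw
dA/dt = w·dl/dt + l·dw/dt = 14·5 + 18·4 = 142 cm²/s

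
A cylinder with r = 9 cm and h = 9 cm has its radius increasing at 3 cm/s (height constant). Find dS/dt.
162π cm²/s

S = 2πrh + 2πr² (lateral + bases)
dS/dt = (2πh + 4πr)·dr/dt = (2π·9 + 4π·9)·3
= 162π cm²/s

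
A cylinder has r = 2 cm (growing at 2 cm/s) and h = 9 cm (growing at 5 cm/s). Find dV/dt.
92π cm³/s

V = πr²h
dV/dt = 2πrh·dr/dt + πr²·dh/dt
= 2π(2)(9)(2) + π(2)²(5)
= 92π cm³/s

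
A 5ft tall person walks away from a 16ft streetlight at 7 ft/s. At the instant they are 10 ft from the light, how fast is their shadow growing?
35/11 ft/s

By similar triangles: 16/(x+s) = 5/s
Solving: s = 5x/11
ds/dt = 5/11 · dx/dt = 5/11 · 7 = 35/11 ft/s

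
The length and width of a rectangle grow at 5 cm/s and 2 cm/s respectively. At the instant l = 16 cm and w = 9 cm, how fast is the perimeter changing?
14 cm/s

P = 2(l + w)
dP/dt = 2(dl/dt + dw/dt) = 2(5 + 2) = 14 cm/s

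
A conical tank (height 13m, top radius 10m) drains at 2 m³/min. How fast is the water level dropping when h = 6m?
169/(1800π) ≈ 0.02989 m/min

r/h = 10/13, so r = (10/13)h
V = (1/3)πr²h = (1/3)π((10/13)h)²h = (100/507)πh³
dV/dh = (100/169)πh²
dh/dt = (dV/dt)/(dV/dh) = -2/((100/169)π·6²) = -169/(1800π) m/min
The level is dropping at 169/(1800π) ≈ 0.02989 m/min.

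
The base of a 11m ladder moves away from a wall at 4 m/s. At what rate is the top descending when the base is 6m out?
24√85/85 ≈ 2.603 m/s

x² + y² = 11²
2x·dx/dt + 2y·dy/dt = 0
dy/dt = -x/y · dx/dt = -6/√85 · 4 = -24√85/85 m/s
The top is descending at 24√85/85 ≈ 2.603 m/s.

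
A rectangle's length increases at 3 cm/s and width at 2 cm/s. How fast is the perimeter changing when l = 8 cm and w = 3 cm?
10 cm/s

P = 2(l + w)
dP/dt = 2(dl/dt + dw/dt) = 2(3 + 2) = 10 cm/s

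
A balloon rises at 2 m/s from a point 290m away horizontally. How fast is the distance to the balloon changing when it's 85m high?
34√3653/3653 ≈ 0.5625 m/s

z² = 290² + y²
z = √(290² + 85²) = 5√3653
dz/dt = y/z · dy/dt = 85/(5√3653) · 2 = 34√3653/3653 ≈ 0.5625 m/s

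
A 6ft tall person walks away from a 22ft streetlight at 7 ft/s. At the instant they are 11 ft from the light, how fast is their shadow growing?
21/8 ft/s

By similar triangles: 22/(x+s) = 6/s
Solving: s = 6x/16
ds/dt = 6/16 · dx/dt = 3/8 · 7 = 21/8 ft/s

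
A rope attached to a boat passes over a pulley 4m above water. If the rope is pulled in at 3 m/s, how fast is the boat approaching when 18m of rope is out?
27√77/77 ≈ 3.077 m/s

rope² = x² + 4²
x = √(18² - 4²) = 2√77
dx/dt = (rope/x) · d(rope)/dt = (18/(2√77)) · (-3) = -27√77/77 m/s
The boat approaches at 27√77/77 ≈ 3.077 m/s.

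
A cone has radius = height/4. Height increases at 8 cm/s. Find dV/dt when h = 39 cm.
1521π/2 cm³/s

V = (1/3)π(h/4)²h = πh³/48
dV/dt = πh²/16 · 8
At h = 39: dV/dt = 1521π/2 cm³/s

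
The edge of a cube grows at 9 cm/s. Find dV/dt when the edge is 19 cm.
9747 cm³/s

V = s³
dV/dt = 3s² · ds/dt = 3·19²·9 = 9747 cm³/s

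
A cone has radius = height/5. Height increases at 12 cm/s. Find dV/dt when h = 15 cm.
108π cm³/s

V = (1/3)π(h/5)²h = πh³/75
dV/dt = πh²/25 · 12
At h = 15: dV/dt = 108π cm³/s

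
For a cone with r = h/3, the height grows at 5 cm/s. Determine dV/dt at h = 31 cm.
4805π/9 cm³/s

V = (1/3)π(h/3)²h = πh³/27
dV/dt = πh²/9 · 5
At h = 31: dV/dt = 4805π/9 cm³/s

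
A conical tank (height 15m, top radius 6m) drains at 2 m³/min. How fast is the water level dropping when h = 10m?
1/(8π) ≈ 0.03979 m/min

r/h = 6/15, so r = (2/5)h
V = (1/3)πr²h = (1/3)π((2/5)h)²h = (4/75)πh³
dV/dh = (4/25)πh²
dh/dt = (dV/dt)/(dV/dh) = -2/((4/25)π·10²) = -1/(8π) m/min
The level is dropping at 1/(8π) ≈ 0.03979 m/min.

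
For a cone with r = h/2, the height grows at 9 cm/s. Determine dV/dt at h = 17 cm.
2601π/4 cm³/s

V = (1/3)π(h/2)²h = πh³/12
dV/dt = πh²/4 · 9
At h = 17: dV/dt = 2601π/4 cm³/s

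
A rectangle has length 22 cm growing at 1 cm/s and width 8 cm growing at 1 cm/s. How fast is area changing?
30 cm²/s

A = lw
dA/dt = w·dl/dt + l·dw/dt = 8·1 + 22·1 = 30 cm²/s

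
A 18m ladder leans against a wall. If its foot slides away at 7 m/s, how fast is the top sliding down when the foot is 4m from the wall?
2√77/11 ≈ 1.595 m/s

x² + y² = 18²
2x·dx/dt + 2y·dy/dt = 0
dy/dt = -x/y · dx/dt = -4/(2√77) · 7 = -2√77/11 m/s
The top is descending at 2√77/11 ≈ 1.595 m/s.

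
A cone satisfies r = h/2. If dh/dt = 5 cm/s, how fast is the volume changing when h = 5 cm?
125π/4 cm³/s

V = (1/3)π(h/2)²h = πh³/12
dV/dt = πh²/4 · 5
At h = 5: dV/dt = 125π/4 cm³/s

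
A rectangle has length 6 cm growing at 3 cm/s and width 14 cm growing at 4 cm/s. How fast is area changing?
66 cm²/s

A = lw
dA/dt = w·dl/dt + l·dw/dt = 14·3 + 6·4 = 66 cm²/s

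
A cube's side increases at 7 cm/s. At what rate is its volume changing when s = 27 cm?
15309 cm³/s

V = s³
dV/dt = 3s² · ds/dt = 3·27²·7 = 15309 cm³/s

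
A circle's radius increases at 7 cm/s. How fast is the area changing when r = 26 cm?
364π cm²/s

A = πr²
dA/dt = 2πr · dr/dt = 2π(26)(7) = 364π cm²/s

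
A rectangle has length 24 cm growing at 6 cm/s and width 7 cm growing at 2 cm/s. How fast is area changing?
90 cm²/s

A = lw
dA/dt = w·dl/dt + l·dw/dt = 7·6 + 24·2 = 90 cm²/s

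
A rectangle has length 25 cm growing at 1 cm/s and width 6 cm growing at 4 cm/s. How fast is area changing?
106 cm²/s

A = lw
dA/dt = w·dl/dt + l·dw/dt = 6·1 + 25·4 = 106 cm²/s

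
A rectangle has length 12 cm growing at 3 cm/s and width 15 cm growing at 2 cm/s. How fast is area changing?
69 cm²/s

A = lw
dA/dt = w·dl/dt + l·dw/dt = 15·3 + 12·2 = 69 cm²/s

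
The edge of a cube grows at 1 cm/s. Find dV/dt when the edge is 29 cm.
2523 cm³/s

V = s³
dV/dt = 3s² · ds/dt = 3·29²·1 = 2523 cm³/s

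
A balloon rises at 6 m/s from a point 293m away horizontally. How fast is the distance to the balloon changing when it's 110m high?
660√97949/97949 ≈ 2.109 m/s

z² = 293² + y²
z = √(293² + 110²) = √97949
dz/dt = y/z · dy/dt = 110/√97949 · 6 = 660√97949/97949 ≈ 2.109 m/s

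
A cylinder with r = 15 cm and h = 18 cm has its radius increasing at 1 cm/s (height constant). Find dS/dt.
96π cm²/s

S = 2πrh + 2πr² (lateral + bases)
dS/dt = (2πh + 4πr)·dr/dt = (2π·18 + 4π·15)·1
= 96π cm²/s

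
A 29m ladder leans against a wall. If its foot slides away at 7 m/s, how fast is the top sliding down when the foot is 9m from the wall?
63√190/380 ≈ 2.285 m/s

x² + y² = 29²
2x·dx/dt + 2y·dy/dt = 0
dy/dt = -x/y · dx/dt = -9/(2√190) · 7 = -63√190/380 m/s
The top is descending at 63√190/380 ≈ 2.285 m/s.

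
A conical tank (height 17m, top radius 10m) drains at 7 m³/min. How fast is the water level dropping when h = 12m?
2023/(14400π) ≈ 0.04472 m/min

r/h = 10/17, so r = (10/17)h
V = (1/3)πr²h = (1/3)π((10/17)h)²h = (100/867)πh³
dV/dh = (100/289)πh²
dh/dt = (dV/dt)/(dV/dh) = -7/((100/289)π·12²) = -2023/(14400π) m/min
The level is dropping at 2023/(14400π) ≈ 0.04472 m/min.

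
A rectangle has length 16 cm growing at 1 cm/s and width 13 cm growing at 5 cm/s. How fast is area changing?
93 cm²/s

A = lw
dA/dt = w·dl/dt + l·dw/dt = 13·1 + 16·5 = 93 cm²/s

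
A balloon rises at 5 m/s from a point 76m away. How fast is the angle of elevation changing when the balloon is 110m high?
0.021258 rad/s

tan(θ) = y/76
sec²(θ) · dθ/dt = (1/76) · dy/dt
dθ/dt = cos²(θ)/76 · 5 = 76/(76² + 110²) · 5
dθ/dt = 0.021258 rad/s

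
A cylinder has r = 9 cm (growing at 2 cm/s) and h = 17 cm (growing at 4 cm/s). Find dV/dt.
936π cm³/s

V = πr²h
dV/dt = 2πrh·dr/dt + πr²·dh/dt
= 2π(9)(17)(2) + π(9)²(4)
= 936π cm³/s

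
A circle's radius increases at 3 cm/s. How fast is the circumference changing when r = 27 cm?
6π cm/s

C = 2πr
dC/dt = 2π · dr/dt = 2π · 3 = 6π cm/s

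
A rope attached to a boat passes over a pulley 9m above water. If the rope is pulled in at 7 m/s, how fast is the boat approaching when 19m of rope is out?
19√70/20 ≈ 7.948 m/s

rope² = x² + 9²
x = √(19² - 9²) = 2√70
dx/dt = (rope/x) · d(rope)/dt = (19/(2√70)) · (-7) = -19√70/20 m/s
The boat approaches at 19√70/20 ≈ 7.948 m/s.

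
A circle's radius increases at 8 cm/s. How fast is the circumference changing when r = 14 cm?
16π cm/s

C = 2πr
dC/dt = 2π · dr/dt = 2π · 8 = 16π cm/s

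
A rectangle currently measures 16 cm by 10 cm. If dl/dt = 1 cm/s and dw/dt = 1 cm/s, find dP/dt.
4 cm/s

P = 2(l + w)
dP/dt = 2(dl/dt + dw/dt) = 2(1 + 1) = 4 cm/s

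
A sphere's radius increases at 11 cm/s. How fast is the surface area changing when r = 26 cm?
2288π cm²/s

S = 4πr²
dS/dt = dS/dr · dr/dt = 8πr · 11
At r = 26: dS/dt = 2288π cm²/s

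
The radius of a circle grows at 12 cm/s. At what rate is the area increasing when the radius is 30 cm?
720π cm²/s

A = πr²
dA/dt = 2πr · dr/dt = 2π(30)(12) = 720π cm²/s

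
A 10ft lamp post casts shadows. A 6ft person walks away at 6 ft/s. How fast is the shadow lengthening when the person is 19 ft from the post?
9 ft/s

By similar triangles: 10/(x+s) = 6/s
Solving: s = 6x/4
ds/dt = 6/4 · dx/dt = 3/2 · 6 = 9 ft/s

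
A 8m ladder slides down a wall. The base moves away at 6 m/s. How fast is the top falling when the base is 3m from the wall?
18√55/55 ≈ 2.427 m/s

x² + y² = 8²
2x·dx/dt + 2y·dy/dt = 0
dy/dt = -x/y · dx/dt = -3/√55 · 6 = -18√55/55 m/s
The top is descending at 18√55/55 ≈ 2.427 m/s.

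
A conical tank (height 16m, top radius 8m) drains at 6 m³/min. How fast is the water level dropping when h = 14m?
6/(49π) ≈ 0.03898 m/min

r/h = 8/16, so r = (1/2)h
V = (1/3)πr²h = (1/3)π((1/2)h)²h = (1/12)πh³
dV/dh = (1/4)πh²
dh/dt = (dV/dt)/(dV/dh) = -6/((1/4)π·14²) = -6/(49π) m/min
The level is dropping at 6/(49π) ≈ 0.03898 m/min.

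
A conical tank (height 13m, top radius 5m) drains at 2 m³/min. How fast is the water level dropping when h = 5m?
338/(625π) ≈ 0.1721 m/min

r/h = 5/13, so r = (5/13)h
V = (1/3)πr²h = (1/3)π((5/13)h)²h = (25/507)πh³
dV/dh = (25/169)πh²
dh/dt = (dV/dt)/(dV/dh) = -2/((25/169)π·5²) = -338/(625π) m/min
The level is dropping at 338/(625π) ≈ 0.1721 m/min.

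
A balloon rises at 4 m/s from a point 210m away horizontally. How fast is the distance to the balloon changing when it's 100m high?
40√541/541 ≈ 1.72 m/s

z² = 210² + y²
z = √(210² + 100²) = 10√541
dz/dt = y/z · dy/dt = 100/(10√541) · 4 = 40√541/541 ≈ 1.72 m/s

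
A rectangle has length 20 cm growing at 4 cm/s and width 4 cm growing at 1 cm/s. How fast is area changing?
36 cm²/s

A = lw
dA/dt = w·dl/dt + l·dw/dt = 4·4 + 20·1 = 36 cm²/s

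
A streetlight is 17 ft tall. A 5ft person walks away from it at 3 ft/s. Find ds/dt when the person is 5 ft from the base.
5/4 ft/s

By similar triangles: 17/(x+s) = 5/s
Solving: s = 5x/12
ds/dt = 5/12 · dx/dt = 5/12 · 3 = 5/4 ft/s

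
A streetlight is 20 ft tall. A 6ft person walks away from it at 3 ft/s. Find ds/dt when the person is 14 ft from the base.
9/7 ft/s

By similar triangles: 20/(x+s) = 6/s
Solving: s = 6x/14
ds/dt = 6/14 · dx/dt = 3/7 · 3 = 9/7 ft/s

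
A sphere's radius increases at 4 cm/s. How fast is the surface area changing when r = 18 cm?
576π cm²/s

S = 4πr²
dS/dt = dS/dr · dr/dt = 8πr · 4
At r = 18: dS/dt = 576π cm²/s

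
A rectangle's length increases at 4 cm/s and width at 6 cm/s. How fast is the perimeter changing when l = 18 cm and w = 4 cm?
20 cm/s

P = 2(l + w)
dP/dt = 2(dl/dt + dw/dt) = 2(4 + 6) = 20 cm/s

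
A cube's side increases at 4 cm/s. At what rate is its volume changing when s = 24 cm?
6912 cm³/s

V = s³
dV/dt = 3s² · ds/dt = 3·24²·4 = 6912 cm³/s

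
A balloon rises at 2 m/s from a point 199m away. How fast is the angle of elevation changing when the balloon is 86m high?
0.008469 rad/s

tan(θ) = y/199
sec²(θ) · dθ/dt = (1/199) · dy/dt
dθ/dt = cos²(θ)/199 · 2 = 199/(199² + 86²) · 2
dθ/dt = 0.008469 rad/s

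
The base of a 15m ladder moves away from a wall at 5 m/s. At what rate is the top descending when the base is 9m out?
15/4 = 3.75 m/s

x² + y² = 15²
2x·dx/dt + 2y·dy/dt = 0
dy/dt = -x/y · dx/dt = -9/12 · 5 = -15/4 m/s
The top is descending at 15/4 = 3.75 m/s.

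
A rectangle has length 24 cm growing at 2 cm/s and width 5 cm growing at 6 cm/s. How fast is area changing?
154 cm²/s

A = lw
dA/dt = w·dl/dt + l·dw/dt = 5·2 + 24·6 = 154 cm²/s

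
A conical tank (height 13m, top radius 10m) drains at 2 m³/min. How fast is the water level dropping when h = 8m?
169/(3200π) ≈ 0.01681 m/min

r/h = 10/13, so r = (10/13)h
V = (1/3)πr²h = (1/3)π((10/13)h)²h = (100/507)πh³
dV/dh = (100/169)πh²
dh/dt = (dV/dt)/(dV/dh) = -2/((100/169)π·8²) = -169/(3200π) m/min
The level is dropping at 169/(3200π) ≈ 0.01681 m/min.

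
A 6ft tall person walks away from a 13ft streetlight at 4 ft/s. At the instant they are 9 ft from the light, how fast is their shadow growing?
24/7 ft/s

By similar triangles: 13/(x+s) = 6/s
Solving: s = 6x/7
ds/dt = 6/7 · dx/dt = 6/7 · 4 = 24/7 ft/s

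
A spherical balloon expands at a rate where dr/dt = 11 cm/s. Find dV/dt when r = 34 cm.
50864π cm³/s

V = (4/3)πr³
dV/dt = dV/dr · dr/dt = 4πr² · 11
At r = 34: dV/dt = 50864π cm³/s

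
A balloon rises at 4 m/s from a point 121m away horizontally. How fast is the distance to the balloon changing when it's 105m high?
210√25666/12833 ≈ 2.622 m/s

z² = 121² + y²
z = √(121² + 105²) = √25666
dz/dt = y/z · dy/dt = 105/√25666 · 4 = 210√25666/12833 ≈ 2.622 m/s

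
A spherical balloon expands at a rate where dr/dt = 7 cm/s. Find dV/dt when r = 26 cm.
18928π cm³/s

V = (4/3)πr³
dV/dt = dV/dr · dr/dt = 4πr² · 7
At r = 26: dV/dt = 18928π cm³/s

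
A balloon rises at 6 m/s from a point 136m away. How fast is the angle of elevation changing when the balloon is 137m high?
0.021897 rad/s

tan(θ) = y/136
sec²(θ) · dθ/dt = (1/136) · dy/dt
dθ/dt = cos²(θ)/136 · 6 = 136/(136² + 137²) · 6
dθ/dt = 0.021897 rad/s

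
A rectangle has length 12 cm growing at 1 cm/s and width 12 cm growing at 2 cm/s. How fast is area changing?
36 cm²/s

A = lw
dA/dt = w·dl/dt + l·dw/dt = 12·1 + 12·2 = 36 cm²/s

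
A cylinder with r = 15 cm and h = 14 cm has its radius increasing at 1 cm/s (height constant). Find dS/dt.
88π cm²/s

S = 2πrh + 2πr² (lateral + bases)
dS/dt = (2πh + 4πr)·dr/dt = (2π·14 + 4π·15)·1
= 88π cm²/s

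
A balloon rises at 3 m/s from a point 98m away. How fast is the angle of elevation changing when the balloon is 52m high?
0.023887 rad/s

tan(θ) = y/98
sec²(θ) · dθ/dt = (1/98) · dy/dt
dθ/dt = cos²(θ)/98 · 3 = 98/(98² + 52²) · 3
dθ/dt = 0.023887 rad/s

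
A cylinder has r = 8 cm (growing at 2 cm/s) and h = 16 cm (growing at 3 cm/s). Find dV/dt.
704π cm³/s

V = πr²h
dV/dt = 2πrh·dr/dt + πr²·dh/dt
= 2π(8)(16)(2) + π(8)²(3)
= 704π cm³/s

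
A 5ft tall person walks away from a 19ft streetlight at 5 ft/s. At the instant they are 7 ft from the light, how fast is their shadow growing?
25/14 ft/s

By similar triangles: 19/(x+s) = 5/s
Solving: s = 5x/14
ds/dt = 5/14 · dx/dt = 5/14 · 5 = 25/14 ft/s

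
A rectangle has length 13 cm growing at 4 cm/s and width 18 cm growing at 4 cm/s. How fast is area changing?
124 cm²/s

A = lw
dA/dt = w·dl/dt + l·dw/dt = 18·4 + 13·4 = 124 cm²/s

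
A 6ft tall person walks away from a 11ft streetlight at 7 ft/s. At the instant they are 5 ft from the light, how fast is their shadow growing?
42/5 ft/s

By similar triangles: 11/(x+s) = 6/s
Solving: s = 6x/5
ds/dt = 6/5 · dx/dt = 6/5 · 7 = 42/5 ft/s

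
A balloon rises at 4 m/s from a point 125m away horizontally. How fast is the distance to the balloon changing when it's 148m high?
592√37529/37529 ≈ 3.056 m/s

z² = 125² + y²
z = √(125² + 148²) = √37529
dz/dt = y/z · dy/dt = 148/√37529 · 4 = 592√37529/37529 ≈ 3.056 m/s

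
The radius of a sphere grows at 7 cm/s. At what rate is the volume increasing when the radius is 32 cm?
28672π cm³/s

V = (4/3)πr³
dV/dt = dV/dr · dr/dt = 4πr² · 7
At r = 32: dV/dt = 28672π cm³/s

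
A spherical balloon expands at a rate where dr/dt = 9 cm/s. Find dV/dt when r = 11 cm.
4356π cm³/s

V = (4/3)πr³
dV/dt = dV/dr · dr/dt = 4πr² · 9
At r = 11: dV/dt = 4356π cm³/s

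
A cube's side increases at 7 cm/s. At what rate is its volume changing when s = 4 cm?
336 cm³/s

V = s³
dV/dt = 3s² · ds/dt = 3·4²·7 = 336 cm³/s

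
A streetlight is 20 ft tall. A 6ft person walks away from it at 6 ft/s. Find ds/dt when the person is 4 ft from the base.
18/7 ft/s

By similar triangles: 20/(x+s) = 6/s
Solving: s = 6x/14
ds/dt = 6/14 · dx/dt = 3/7 · 6 = 18/7 ft/s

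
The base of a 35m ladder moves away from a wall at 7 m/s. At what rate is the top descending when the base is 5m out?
7√3/12 ≈ 1.01 m/s

x² + y² = 35²
2x·dx/dt + 2y·dy/dt = 0
dy/dt = -x/y · dx/dt = -5/(20√3) · 7 = -7√3/12 m/s
The top is descending at 7√3/12 ≈ 1.01 m/s.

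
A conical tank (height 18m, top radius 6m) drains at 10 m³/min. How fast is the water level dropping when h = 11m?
90/(121π) ≈ 0.2368 m/min

r/h = 6/18, so r = (1/3)h
V = (1/3)πr²h = (1/3)π((1/3)h)²h = (1/27)πh³
dV/dh = (1/9)πh²
dh/dt = (dV/dt)/(dV/dh) = -10/((1/9)π·11²) = -90/(121π) m/min
The level is dropping at 90/(121π) ≈ 0.2368 m/min.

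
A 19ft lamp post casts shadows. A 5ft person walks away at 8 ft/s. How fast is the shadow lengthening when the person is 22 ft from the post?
20/7 ft/s

By similar triangles: 19/(x+s) = 5/s
Solving: s = 5x/14
ds/dt = 5/14 · dx/dt = 5/14 · 8 = 20/7 ft/s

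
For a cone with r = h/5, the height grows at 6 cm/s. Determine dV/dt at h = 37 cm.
8214π/25 cm³/s

V = (1/3)π(h/5)²h = πh³/75
dV/dt = πh²/25 · 6
At h = 37: dV/dt = 8214π/25 cm³/s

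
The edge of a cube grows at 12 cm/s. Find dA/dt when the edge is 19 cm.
2736 cm²/s

A = 6s²
dA/dt = 12s · ds/dt = 12·19·12 = 2736 cm²/s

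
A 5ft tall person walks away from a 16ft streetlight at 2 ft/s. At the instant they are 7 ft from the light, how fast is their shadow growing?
10/11 ft/s

By similar triangles: 16/(x+s) = 5/s
Solving: s = 5x/11
ds/dt = 5/11 · dx/dt = 5/11 · 2 = 10/11 ft/s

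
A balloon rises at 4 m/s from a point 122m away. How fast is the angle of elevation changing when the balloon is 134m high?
0.01486 rad/s

tan(θ) = y/122
sec²(θ) · dθ/dt = (1/122) · dy/dt
dθ/dt = cos²(θ)/122 · 4 = 122/(122² + 134²) · 4
dθ/dt = 0.01486 rad/s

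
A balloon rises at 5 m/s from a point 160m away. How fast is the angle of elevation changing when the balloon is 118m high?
0.020241 rad/s

tan(θ) = y/160
sec²(θ) · dθ/dt = (1/160) · dy/dt
dθ/dt = cos²(θ)/160 · 5 = 160/(160² + 118²) · 5
dθ/dt = 0.020241 rad/s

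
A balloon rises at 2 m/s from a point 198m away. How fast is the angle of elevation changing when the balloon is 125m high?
0.007222 rad/s

tan(θ) = y/198
sec²(θ) · dθ/dt = (1/198) · dy/dt
dθ/dt = cos²(θ)/198 · 2 = 198/(198² + 125²) · 2
dθ/dt = 0.007222 rad/s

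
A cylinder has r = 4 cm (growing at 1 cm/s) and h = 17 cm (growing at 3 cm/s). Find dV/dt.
184π cm³/s

V = πr²h
dV/dt = 2πrh·dr/dt + πr²·dh/dt
= 2π(4)(17)(1) + π(4)²(3)
= 184π cm³/s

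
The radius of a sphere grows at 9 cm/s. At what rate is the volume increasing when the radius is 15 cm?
8100π cm³/s

V = (4/3)πr³
dV/dt = dV/dr · dr/dt = 4πr² · 9
At r = 15: dV/dt = 8100π cm³/s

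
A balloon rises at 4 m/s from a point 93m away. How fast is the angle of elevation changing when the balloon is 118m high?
0.01648 rad/s

tan(θ) = y/93
sec²(θ) · dθ/dt = (1/93) · dy/dt
dθ/dt = cos²(θ)/93 · 4 = 93/(93² + 118²) · 4
dθ/dt = 0.01648 rad/s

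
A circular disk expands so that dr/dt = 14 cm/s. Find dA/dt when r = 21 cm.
588π cm²/s

A = πr²
dA/dt = 2πr · dr/dt = 2π(21)(14) = 588π cm²/s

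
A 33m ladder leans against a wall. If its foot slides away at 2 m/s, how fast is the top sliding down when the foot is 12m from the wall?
8√105/105 ≈ 0.7807 m/s

x² + y² = 33²
2x·dx/dt + 2y·dy/dt = 0
dy/dt = -x/y · dx/dt = -12/(3√105) · 2 = -8√105/105 m/s
The top is descending at 8√105/105 ≈ 0.7807 m/s.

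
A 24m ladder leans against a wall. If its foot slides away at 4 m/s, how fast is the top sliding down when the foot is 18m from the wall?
12√7/7 ≈ 4.536 m/s

x² + y² = 24²
2x·dx/dt + 2y·dy/dt = 0
dy/dt = -x/y · dx/dt = -18/(6√7) · 4 = -12√7/7 m/s
The top is descending at 12√7/7 ≈ 4.536 m/s.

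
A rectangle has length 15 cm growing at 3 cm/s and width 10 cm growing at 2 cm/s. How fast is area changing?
60 cm²/s

A = lw
dA/dt = w·dl/dt + l·dw/dt = 10·3 + 15·2 = 60 cm²/s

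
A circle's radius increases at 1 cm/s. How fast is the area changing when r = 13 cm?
26π cm²/s

A = πr²
dA/dt = 2πr · dr/dt = 2π(13)(1) = 26π cm²/s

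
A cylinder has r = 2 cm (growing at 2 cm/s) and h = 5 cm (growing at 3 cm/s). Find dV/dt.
52π cm³/s

V = πr²h
dV/dt = 2πrh·dr/dt + πr²·dh/dt
= 2π(2)(5)(2) + π(2)²(3)
= 52π cm³/s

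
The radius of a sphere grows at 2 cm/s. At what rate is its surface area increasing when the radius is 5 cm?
80π cm²/s

S = 4πr²
dS/dt = dS/dr · dr/dt = 8πr · 2
At r = 5: dS/dt = 80π cm²/s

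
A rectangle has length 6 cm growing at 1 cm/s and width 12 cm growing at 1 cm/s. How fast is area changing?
18 cm²/s

A = lw
dA/dt = w·dl/dt + l·dw/dt = 12·1 + 6·1 = 18 cm²/s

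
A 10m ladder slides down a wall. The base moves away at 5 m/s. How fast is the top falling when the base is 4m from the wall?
10√21/21 ≈ 2.182 m/s

x² + y² = 10²
2x·dx/dt + 2y·dy/dt = 0
dy/dt = -x/y · dx/dt = -4/(2√21) · 5 = -10√21/21 m/s
The top is descending at 10√21/21 ≈ 2.182 m/s.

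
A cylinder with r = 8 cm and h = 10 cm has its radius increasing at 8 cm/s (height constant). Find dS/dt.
416π cm²/s

S = 2πrh + 2πr² (lateral + bases)
dS/dt = (2πh + 4πr)·dr/dt = (2π·10 + 4π·8)·8
= 416π cm²/s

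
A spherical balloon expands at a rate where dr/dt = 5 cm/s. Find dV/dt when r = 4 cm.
320π cm³/s

V = (4/3)πr³
dV/dt = dV/dr · dr/dt = 4πr² · 5
At r = 4: dV/dt = 320π cm³/s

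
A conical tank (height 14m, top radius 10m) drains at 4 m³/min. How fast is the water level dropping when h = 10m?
49/(625π) ≈ 0.02496 m/min

r/h = 10/14, so r = (5/7)h
V = (1/3)πr²h = (1/3)π((5/7)h)²h = (25/147)πh³
dV/dh = (25/49)πh²
dh/dt = (dV/dt)/(dV/dh) = -4/((25/49)π·10²) = -49/(625π) m/min
The level is dropping at 49/(625π) ≈ 0.02496 m/min.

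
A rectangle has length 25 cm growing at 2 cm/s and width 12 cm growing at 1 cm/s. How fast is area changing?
49 cm²/s

A = lw
dA/dt = w·dl/dt + l·dw/dt = 12·2 + 25·1 = 49 cm²/s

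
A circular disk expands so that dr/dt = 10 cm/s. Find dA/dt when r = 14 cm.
280π cm²/s

A = πr²
dA/dt = 2πr · dr/dt = 2π(14)(10) = 280π cm²/s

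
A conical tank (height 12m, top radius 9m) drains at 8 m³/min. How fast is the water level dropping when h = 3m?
128/(81π) ≈ 0.503 m/min

r/h = 9/12, so r = (3/4)h
V = (1/3)πr²h = (1/3)π((3/4)h)²h = (3/16)πh³
dV/dh = (9/16)πh²
dh/dt = (dV/dt)/(dV/dh) = -8/((9/16)π·3²) = -128/(81π) m/min
The level is dropping at 128/(81π) ≈ 0.503 m/min.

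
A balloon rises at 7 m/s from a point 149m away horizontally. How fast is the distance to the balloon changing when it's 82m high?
574√1157/5785 ≈ 3.375 m/s

z² = 149² + y²
z = √(149² + 82²) = 5√1157
dz/dt = y/z · dy/dt = 82/(5√1157) · 7 = 574√1157/5785 ≈ 3.375 m/s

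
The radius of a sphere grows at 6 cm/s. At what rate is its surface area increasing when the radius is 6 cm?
288π cm²/s

S = 4πr²
dS/dt = dS/dr · dr/dt = 8πr · 6
At r = 6: dS/dt = 288π cm²/s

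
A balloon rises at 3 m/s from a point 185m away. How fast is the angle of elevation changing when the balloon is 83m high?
0.013499 rad/s

tan(θ) = y/185
sec²(θ) · dθ/dt = (1/185) · dy/dt
dθ/dt = cos²(θ)/185 · 3 = 185/(185² + 83²) · 3
dθ/dt = 0.013499 rad/s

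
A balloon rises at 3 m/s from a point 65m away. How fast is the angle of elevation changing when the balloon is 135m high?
0.008686 rad/s

tan(θ) = y/65
sec²(θ) · dθ/dt = (1/65) · dy/dt
dθ/dt = cos²(θ)/65 · 3 = 65/(65² + 135²) · 3
dθ/dt = 0.008686 rad/s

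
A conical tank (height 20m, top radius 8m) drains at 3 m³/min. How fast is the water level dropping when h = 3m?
25/(12π) ≈ 0.6631 m/min

r/h = 8/20, so r = (2/5)h
V = (1/3)πr²h = (1/3)π((2/5)h)²h = (4/75)πh³
dV/dh = (4/25)πh²
dh/dt = (dV/dt)/(dV/dh) = -3/((4/25)π·3²) = -25/(12π) m/min
The level is dropping at 25/(12π) ≈ 0.6631 m/min.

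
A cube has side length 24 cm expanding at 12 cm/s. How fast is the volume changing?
20736 cm³/s

V = s³
dV/dt = 3s² · ds/dt = 3·24²·12 = 20736 cm³/s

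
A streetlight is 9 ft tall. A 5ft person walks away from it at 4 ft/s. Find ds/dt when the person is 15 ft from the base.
5 ft/s

By similar triangles: 9/(x+s) = 5/s
Solving: s = 5x/4
ds/dt = 5/4 · dx/dt = 5/4 · 4 = 5 ft/s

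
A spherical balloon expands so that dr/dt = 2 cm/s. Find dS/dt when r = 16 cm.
256π cm²/s

S = 4πr²
dS/dt = dS/dr · dr/dt = 8πr · 2
At r = 16: dS/dt = 256π cm²/s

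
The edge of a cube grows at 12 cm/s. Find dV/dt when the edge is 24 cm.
20736 cm³/s

V = s³
dV/dt = 3s² · ds/dt = 3·24²·12 = 20736 cm³/s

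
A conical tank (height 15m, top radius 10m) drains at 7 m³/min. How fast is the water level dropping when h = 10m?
63/(400π) ≈ 0.05013 m/min

r/h = 10/15, so r = (2/3)h
V = (1/3)πr²h = (1/3)π((2/3)h)²h = (4/27)πh³
dV/dh = (4/9)πh²
dh/dt = (dV/dt)/(dV/dh) = -7/((4/9)π·10²) = -63/(400π) m/min
The level is dropping at 63/(400π) ≈ 0.05013 m/min.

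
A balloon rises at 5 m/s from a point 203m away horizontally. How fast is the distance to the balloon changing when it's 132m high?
660√58633/58633 ≈ 2.726 m/s

z² = 203² + y²
z = √(203² + 132²) = √58633
dz/dt = y/z · dy/dt = 132/√58633 · 5 = 660√58633/58633 ≈ 2.726 m/s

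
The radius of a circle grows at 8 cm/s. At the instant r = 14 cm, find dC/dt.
16π cm/s

C = 2πr
dC/dt = 2π · dr/dt = 2π · 8 = 16π cm/s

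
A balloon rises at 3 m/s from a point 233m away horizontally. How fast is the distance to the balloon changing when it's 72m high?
216√59473/59473 ≈ 0.8857 m/s

z² = 233² + y²
z = √(233² + 72²) = √59473
dz/dt = y/z · dy/dt = 72/√59473 · 3 = 216√59473/59473 ≈ 0.8857 m/s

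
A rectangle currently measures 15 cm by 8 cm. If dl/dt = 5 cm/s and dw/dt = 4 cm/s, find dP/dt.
18 cm/s

P = 2(l + w)
dP/dt = 2(dl/dt + dw/dt) = 2(5 + 4) = 18 cm/s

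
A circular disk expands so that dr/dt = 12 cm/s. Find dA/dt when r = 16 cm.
384π cm²/s

A = πr²
dA/dt = 2πr · dr/dt = 2π(16)(12) = 384π cm²/s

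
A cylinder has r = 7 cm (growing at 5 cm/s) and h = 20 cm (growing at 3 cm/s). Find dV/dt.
1547π cm³/s

V = πr²h
dV/dt = 2πrh·dr/dt + πr²·dh/dt
= 2π(7)(20)(5) + π(7)²(3)
= 1547π cm³/s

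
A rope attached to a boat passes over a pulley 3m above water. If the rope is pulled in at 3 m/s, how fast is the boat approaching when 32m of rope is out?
96√1015/1015 ≈ 3.013 m/s

rope² = x² + 3²
x = √(32² - 3²) = √1015
dx/dt = (rope/x) · d(rope)/dt = (32/√1015) · (-3) = -96√1015/1015 m/s
The boat approaches at 96√1015/1015 ≈ 3.013 m/s.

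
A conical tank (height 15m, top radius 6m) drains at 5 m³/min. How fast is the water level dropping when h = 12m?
125/(576π) ≈ 0.06908 m/min

r/h = 6/15, so r = (2/5)h
V = (1/3)πr²h = (1/3)π((2/5)h)²h = (4/75)πh³
dV/dh = (4/25)πh²
dh/dt = (dV/dt)/(dV/dh) = -5/((4/25)π·12²) = -125/(576π) m/min
The level is dropping at 125/(576π) ≈ 0.06908 m/min.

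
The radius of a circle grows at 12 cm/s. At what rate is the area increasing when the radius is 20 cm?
480π cm²/s

A = πr²
dA/dt = 2πr · dr/dt = 2π(20)(12) = 480π cm²/s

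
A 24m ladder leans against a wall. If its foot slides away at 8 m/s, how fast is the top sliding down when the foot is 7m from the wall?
56√527/527 ≈ 2.439 m/s

x² + y² = 24²
2x·dx/dt + 2y·dy/dt = 0
dy/dt = -x/y · dx/dt = -7/√527 · 8 = -56√527/527 m/s
The top is descending at 56√527/527 ≈ 2.439 m/s.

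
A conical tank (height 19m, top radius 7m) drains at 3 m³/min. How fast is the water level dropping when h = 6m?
361/(588π) ≈ 0.1954 m/min

r/h = 7/19, so r = (7/19)h
V = (1/3)πr²h = (1/3)π((7/19)h)²h = (49/1083)πh³
dV/dh = (49/361)πh²
dh/dt = (dV/dt)/(dV/dh) = -3/((49/361)π·6²) = -361/(588π) m/min
The level is dropping at 361/(588π) ≈ 0.1954 m/min.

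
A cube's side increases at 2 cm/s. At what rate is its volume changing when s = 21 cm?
2646 cm³/s

V = s³
dV/dt = 3s² · ds/dt = 3·21²·2 = 2646 cm³/s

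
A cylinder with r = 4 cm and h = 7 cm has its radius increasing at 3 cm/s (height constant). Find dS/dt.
90π cm²/s

S = 2πrh + 2πr² (lateral + bases)
dS/dt = (2πh + 4πr)·dr/dt = (2π·7 + 4π·4)·3
= 90π cm²/s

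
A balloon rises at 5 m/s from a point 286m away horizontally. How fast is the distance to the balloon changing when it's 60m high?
150√21349/21349 ≈ 1.027 m/s

z² = 286² + y²
z = √(286² + 60²) = 2√21349
dz/dt = y/z · dy/dt = 60/(2√21349) · 5 = 150√21349/21349 ≈ 1.027 m/s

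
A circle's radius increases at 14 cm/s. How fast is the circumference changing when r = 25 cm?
28π cm/s

C = 2πr
dC/dt = 2π · dr/dt = 2π · 14 = 28π cm/s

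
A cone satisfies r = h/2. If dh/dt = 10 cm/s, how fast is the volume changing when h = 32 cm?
2560π cm³/s

V = (1/3)π(h/2)²h = πh³/12
dV/dt = πh²/4 · 10
At h = 32: dV/dt = 2560π cm³/s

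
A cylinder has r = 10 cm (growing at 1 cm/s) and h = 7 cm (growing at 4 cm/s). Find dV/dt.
540π cm³/s

V = πr²h
dV/dt = 2πrh·dr/dt + πr²·dh/dt
= 2π(10)(7)(1) + π(10)²(4)
= 540π cm³/s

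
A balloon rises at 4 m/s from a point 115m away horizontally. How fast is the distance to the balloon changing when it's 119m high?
238√27386/13693 ≈ 2.876 m/s

z² = 115² + y²
z = √(115² + 119²) = √27386
dz/dt = y/z · dy/dt = 119/√27386 · 4 = 238√27386/13693 ≈ 2.876 m/s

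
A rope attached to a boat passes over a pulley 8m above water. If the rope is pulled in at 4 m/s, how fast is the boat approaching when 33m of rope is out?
132√41/205 ≈ 4.123 m/s

rope² = x² + 8²
x = √(33² - 8²) = 5√41
dx/dt = (rope/x) · d(rope)/dt = (33/(5√41)) · (-4) = -132√41/205 m/s
The boat approaches at 132√41/205 ≈ 4.123 m/s.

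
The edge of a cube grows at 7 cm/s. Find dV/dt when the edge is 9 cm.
1701 cm³/s

V = s³
dV/dt = 3s² · ds/dt = 3·9²·7 = 1701 cm³/s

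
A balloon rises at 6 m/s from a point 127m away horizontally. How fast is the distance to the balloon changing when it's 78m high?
468√22213/22213 ≈ 3.14 m/s

z² = 127² + y²
z = √(127² + 78²) = √22213
dz/dt = y/z · dy/dt = 78/√22213 · 6 = 468√22213/22213 ≈ 3.14 m/s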